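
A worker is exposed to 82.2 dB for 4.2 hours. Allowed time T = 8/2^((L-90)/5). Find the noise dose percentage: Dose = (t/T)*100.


T_allowed = 8 / 2^((82.2 - 90)/5) = 23.5883 hr
Dose = 4.2 / 23.5883 * 100 = 17.805 %


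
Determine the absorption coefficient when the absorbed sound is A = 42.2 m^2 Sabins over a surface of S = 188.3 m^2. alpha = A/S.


Absorption coefficient = absorbed power / incident power
alpha = A / S = 42.2 / 188.3 = 0.22411


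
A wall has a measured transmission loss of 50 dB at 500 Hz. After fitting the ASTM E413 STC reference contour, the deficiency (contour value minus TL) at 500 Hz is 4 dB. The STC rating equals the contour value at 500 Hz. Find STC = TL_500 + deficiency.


By ASTM E413, STC = value of the fitted reference contour at 500 Hz.
Contour value at 500 Hz = TL_500 + deficiency = 50 + 4 = 54
STC = 54


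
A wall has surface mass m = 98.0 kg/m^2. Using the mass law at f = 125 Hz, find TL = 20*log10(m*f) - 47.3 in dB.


m * f = 98.0 * 125 = 12250
20*log10(12250) = 81.7627 dB
TL = 81.7627 - 47.3 = 34.463 dB


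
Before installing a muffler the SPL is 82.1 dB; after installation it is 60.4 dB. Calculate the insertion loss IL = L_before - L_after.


Insertion loss = SPL without muffler - SPL with muffler
IL = 82.1 - 60.4 = 21.7 dB


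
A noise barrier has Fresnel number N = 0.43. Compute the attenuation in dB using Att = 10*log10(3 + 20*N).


3 + 20*N = 3 + 20*0.43 = 11.6
Att = 10*log10(11.6) = 10.645 dB


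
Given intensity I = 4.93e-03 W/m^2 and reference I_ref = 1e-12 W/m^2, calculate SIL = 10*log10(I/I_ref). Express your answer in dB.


I / I_ref = 4.93e-03 / 1e-12 = 4.93e+09
SIL = 10 * log10(4.93e+09) = 96.928 dB


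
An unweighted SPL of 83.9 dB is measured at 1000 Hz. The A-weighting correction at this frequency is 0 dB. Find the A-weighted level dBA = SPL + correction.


A-weighting table: 1000 Hz -> 0 dB correction
SPL_A = SPL + correction = 83.9 + (0) = 83.9 dBA


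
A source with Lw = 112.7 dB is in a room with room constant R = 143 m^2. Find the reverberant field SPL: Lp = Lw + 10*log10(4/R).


4/R = 4/143 = 0.027972
Lp = 112.7 + 10*log10(0.027972) = 97.167 dB


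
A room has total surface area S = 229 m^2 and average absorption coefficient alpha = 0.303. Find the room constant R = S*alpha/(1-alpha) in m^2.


R = 229 * 0.303 / (1 - 0.303) = 99.551 m^2


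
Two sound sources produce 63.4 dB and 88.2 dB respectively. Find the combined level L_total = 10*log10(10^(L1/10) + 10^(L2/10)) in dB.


10^(63.4/10) = 2.18776e+06
10^(88.2/10) = 6.60693e+08
Sum = 2.18776e+06 + 6.60693e+08 = 6.62881e+08
L_total = 10*log10(6.62881e+08) = 88.214 dB


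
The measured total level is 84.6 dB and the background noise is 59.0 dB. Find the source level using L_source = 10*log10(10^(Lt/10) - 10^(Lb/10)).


10^(84.6/10) = 2.88403e+08
10^(59.0/10) = 794328
Difference = 2.88403e+08 - 794328 = 2.87609e+08
L_source = 10*log10(2.87609e+08) = 84.588 dB


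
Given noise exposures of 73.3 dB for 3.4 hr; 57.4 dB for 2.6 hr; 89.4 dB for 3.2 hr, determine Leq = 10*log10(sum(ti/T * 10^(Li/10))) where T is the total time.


T_total = 3.4 + 2.6 + 3.2 = 9.2 hr
(3.4/9.2) * 10^(73.3/10) = 7.90116e+06
(2.6/9.2) * 10^(57.4/10) = 155305
(3.2/9.2) * 10^(89.4/10) = 3.02944e+08
Sum = 7.90116e+06 + 155305 + 3.02944e+08 = 3.11e+08
Leq = 10*log10(3.11e+08) = 84.928 dB


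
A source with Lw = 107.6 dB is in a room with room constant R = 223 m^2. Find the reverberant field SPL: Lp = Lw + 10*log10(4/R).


4/R = 4/223 = 0.0179372
Lp = 107.6 + 10*log10(0.0179372) = 90.138 dB


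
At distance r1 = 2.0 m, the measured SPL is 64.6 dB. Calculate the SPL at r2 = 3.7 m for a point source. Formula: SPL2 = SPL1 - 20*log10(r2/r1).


r2/r1 = 3.7/2.0 = 1.85
Correction = 20*log10(1.85) = 5.34343 dB
SPL2 = 64.6 - 5.34343 = 59.257 dB


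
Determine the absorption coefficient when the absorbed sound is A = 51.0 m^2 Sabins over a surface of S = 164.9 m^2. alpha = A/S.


Absorption coefficient = absorbed power / incident power
alpha = A / S = 51.0 / 164.9 = 0.30928


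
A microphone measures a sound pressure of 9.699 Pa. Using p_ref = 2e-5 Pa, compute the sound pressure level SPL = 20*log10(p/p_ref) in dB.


p / p_ref = 9.699 / 2e-5 = 484950
SPL = 20 * log10(484950) = 113.71 dB


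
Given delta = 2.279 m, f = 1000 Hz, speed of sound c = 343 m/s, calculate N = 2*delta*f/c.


N = 2*delta*f/c = 2*delta/lambda, where lambda = c/f
lambda = 343 / 1000 = 0.343 m
N = 2 * 2.279 / 0.343 = 13.289


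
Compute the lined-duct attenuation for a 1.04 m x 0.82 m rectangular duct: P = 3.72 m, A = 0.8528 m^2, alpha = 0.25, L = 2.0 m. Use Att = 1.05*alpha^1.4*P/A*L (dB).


alpha^1.4 = 0.25^1.4 = 0.143587
Attenuation rate = 1.05 * alpha^1.4 * P / A
= 1.05 * 0.143587 * 3.72 / 0.8528 = 0.657658 dB/m
Total Att = 0.657658 * 2.0 = 1.3153 dB


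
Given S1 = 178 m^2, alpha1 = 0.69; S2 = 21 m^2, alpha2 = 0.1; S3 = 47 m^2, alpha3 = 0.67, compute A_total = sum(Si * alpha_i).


178 * 0.69 = 122.82
21 * 0.1 = 2.1
47 * 0.67 = 31.49
A_total = 122.82 + 2.1 + 31.49 = 156.41 m^2


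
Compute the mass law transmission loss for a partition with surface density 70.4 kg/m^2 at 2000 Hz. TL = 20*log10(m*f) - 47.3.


m * f = 70.4 * 2000 = 140800
20*log10(140800) = 102.972 dB
TL = 102.972 - 47.3 = 55.672 dB


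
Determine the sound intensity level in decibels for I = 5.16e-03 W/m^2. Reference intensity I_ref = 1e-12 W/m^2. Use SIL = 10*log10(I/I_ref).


I / I_ref = 5.16e-03 / 1e-12 = 5.16e+09
SIL = 10 * log10(5.16e+09) = 97.126 dB


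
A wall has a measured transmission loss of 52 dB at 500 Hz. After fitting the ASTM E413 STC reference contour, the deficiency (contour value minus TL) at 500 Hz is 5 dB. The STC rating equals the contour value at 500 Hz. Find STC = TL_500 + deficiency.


By ASTM E413, STC = value of the fitted reference contour at 500 Hz.
Contour value at 500 Hz = TL_500 + deficiency = 52 + 5 = 57
STC = 57


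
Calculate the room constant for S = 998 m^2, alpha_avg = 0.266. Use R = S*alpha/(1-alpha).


R = 998 * 0.266 / (1 - 0.266) = 361.67 m^2


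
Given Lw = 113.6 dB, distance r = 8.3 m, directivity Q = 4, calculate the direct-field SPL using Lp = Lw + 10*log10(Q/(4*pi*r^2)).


4*pi*r^2 = 4*pi*8.3^2 = 865.697 m^2
Q / (4*pi*r^2) = 4 / 865.697 = 0.00462055
Lp = 113.6 + 10*log10(0.00462055) = 90.247 dB


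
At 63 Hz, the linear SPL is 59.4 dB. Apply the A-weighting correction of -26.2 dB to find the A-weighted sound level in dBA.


A-weighting table: 63 Hz -> -26.2 dB correction
SPL_A = SPL + correction = 59.4 + (-26.2) = 33.2 dBA


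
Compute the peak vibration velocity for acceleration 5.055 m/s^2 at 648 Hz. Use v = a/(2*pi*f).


omega = 2*pi*f = 2*pi*648 = 4071.5 rad/s
v = a / omega = 5.055 / 4071.5 = 0.0012416 m/s


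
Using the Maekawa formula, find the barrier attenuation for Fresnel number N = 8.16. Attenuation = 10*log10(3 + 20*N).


3 + 20*N = 3 + 20*8.16 = 166.2
Att = 10*log10(166.2) = 22.206 dB


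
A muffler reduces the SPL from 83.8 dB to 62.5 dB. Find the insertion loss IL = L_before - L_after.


Insertion loss = SPL without muffler - SPL with muffler
IL = 83.8 - 62.5 = 21.3 dB


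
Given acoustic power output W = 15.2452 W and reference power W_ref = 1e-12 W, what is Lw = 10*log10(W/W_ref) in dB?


W / W_ref = 15.2452 / 1e-12 = 1.52452e+13
Lw = 10 * log10(1.52452e+13) = 131.83 dB


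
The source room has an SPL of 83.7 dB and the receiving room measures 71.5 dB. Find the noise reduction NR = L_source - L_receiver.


NR = L_source - L_receiver (difference between source and receiving room levels)
NR = 83.7 - 71.5 = 12.2 dB


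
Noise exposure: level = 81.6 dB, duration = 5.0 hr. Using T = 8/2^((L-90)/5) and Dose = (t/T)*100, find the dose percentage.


T_allowed = 8 / 2^((81.6 - 90)/5) = 25.6342 hr
Dose = 5.0 / 25.6342 * 100 = 19.505 %


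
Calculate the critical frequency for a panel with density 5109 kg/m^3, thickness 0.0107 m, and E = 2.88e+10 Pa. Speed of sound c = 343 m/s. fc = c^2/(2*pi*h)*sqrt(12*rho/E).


12*rho/E = 12*5109/2.88e+10 = 2.12875e-06
sqrt(12*rho/E) = sqrt(2.12875e-06) = 0.00145902
c^2/(2*pi*h) = 343^2/(2*pi*0.0107) = 1.74995e+06
fc = 1.74995e+06 * 0.00145902 = 2553.2 Hz


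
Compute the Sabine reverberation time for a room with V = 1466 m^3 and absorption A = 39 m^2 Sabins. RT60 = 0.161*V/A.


RT60 = 0.161 * 1466 / 39 = 6.0519 s


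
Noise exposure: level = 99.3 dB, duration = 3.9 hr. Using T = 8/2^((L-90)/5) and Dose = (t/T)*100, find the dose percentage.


T_allowed = 8 / 2^((99.3 - 90)/5) = 2.20381 hr
Dose = 3.9 / 2.20381 * 100 = 176.97 %


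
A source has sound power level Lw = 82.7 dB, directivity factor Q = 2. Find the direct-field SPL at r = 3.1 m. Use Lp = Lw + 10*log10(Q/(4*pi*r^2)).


4*pi*r^2 = 4*pi*3.1^2 = 120.763 m^2
Q / (4*pi*r^2) = 2 / 120.763 = 0.0165614
Lp = 82.7 + 10*log10(0.0165614) = 64.891 dB


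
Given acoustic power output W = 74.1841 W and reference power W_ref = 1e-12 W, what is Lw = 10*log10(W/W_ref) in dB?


W / W_ref = 74.1841 / 1e-12 = 7.41841e+13
Lw = 10 * log10(7.41841e+13) = 138.7 dB


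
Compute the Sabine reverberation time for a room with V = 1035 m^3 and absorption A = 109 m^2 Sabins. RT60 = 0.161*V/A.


RT60 = 0.161 * 1035 / 109 = 1.5288 s


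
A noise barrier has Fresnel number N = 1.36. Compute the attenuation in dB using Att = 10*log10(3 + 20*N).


3 + 20*N = 3 + 20*1.36 = 30.2
Att = 10*log10(30.2) = 14.8 dB


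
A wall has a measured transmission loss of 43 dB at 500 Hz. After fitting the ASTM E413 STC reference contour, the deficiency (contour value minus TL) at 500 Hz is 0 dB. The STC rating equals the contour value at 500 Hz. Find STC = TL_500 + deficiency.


By ASTM E413, STC = value of the fitted reference contour at 500 Hz.
Contour value at 500 Hz = TL_500 + deficiency = 43 + 0 = 43
STC = 43


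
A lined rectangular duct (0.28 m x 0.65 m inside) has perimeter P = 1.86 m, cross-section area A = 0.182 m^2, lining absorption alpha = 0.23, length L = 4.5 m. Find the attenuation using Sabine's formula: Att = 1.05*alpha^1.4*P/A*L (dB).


alpha^1.4 = 0.23^1.4 = 0.127767
Attenuation rate = 1.05 * alpha^1.4 * P / A
= 1.05 * 0.127767 * 1.86 / 0.182 = 1.37104 dB/m
Total Att = 1.37104 * 4.5 = 6.1697 dB


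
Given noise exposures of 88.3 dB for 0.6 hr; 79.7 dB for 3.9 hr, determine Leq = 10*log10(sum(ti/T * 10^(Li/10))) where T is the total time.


T_total = 0.6 + 3.9 = 4.5 hr
(0.6/4.5) * 10^(88.3/10) = 9.01444e+07
(3.9/4.5) * 10^(79.7/10) = 8.0882e+07
Sum = 9.01444e+07 + 8.0882e+07 = 1.71026e+08
Leq = 10*log10(1.71026e+08) = 82.331 dB


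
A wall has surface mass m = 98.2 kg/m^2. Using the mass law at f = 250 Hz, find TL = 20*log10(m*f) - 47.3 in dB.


m * f = 98.2 * 250 = 24550
20*log10(24550) = 87.801 dB
TL = 87.801 - 47.3 = 40.501 dB


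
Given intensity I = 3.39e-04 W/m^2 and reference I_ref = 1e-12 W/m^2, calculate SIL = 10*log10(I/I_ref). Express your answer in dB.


I / I_ref = 3.39e-04 / 1e-12 = 3.39e+08
SIL = 10 * log10(3.39e+08) = 85.302 dB


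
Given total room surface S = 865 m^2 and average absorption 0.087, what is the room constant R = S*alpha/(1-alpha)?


R = 865 * 0.087 / (1 - 0.087) = 82.426 m^2


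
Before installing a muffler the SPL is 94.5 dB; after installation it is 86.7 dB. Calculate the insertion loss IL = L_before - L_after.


Insertion loss = SPL without muffler - SPL with muffler
IL = 94.5 - 86.7 = 7.8 dB


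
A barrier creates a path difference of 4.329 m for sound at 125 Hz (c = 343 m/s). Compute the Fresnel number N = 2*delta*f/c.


N = 2*delta*f/c = 2*delta/lambda, where lambda = c/f
lambda = 343 / 125 = 2.744 m
N = 2 * 4.329 / 2.744 = 3.1552


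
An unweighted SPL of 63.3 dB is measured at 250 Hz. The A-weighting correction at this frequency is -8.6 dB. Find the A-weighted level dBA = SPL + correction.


A-weighting table: 250 Hz -> -8.6 dB correction
SPL_A = SPL + correction = 63.3 + (-8.6) = 54.7 dBA


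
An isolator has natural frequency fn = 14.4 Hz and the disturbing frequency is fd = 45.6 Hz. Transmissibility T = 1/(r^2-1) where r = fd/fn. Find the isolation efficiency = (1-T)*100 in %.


r = 45.6 / 14.4 = 3.16667
r^2 - 1 = 3.16667^2 - 1 = 9.0278
T = 1/9.0278 = 0.110769
Efficiency = (1 - 0.110769)*100 = 88.923 %


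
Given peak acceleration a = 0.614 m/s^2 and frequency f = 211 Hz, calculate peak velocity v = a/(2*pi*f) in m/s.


omega = 2*pi*f = 2*pi*211 = 1325.75 rad/s
v = a / omega = 0.614 / 1325.75 = 0.00046313 m/s


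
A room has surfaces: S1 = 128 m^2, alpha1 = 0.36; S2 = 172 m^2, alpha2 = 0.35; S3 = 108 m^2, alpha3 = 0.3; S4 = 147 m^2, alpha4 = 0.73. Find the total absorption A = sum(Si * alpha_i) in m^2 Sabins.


128 * 0.36 = 46.08
172 * 0.35 = 60.2
108 * 0.3 = 32.4
147 * 0.73 = 107.31
A_total = 46.08 + 60.2 + 32.4 + 107.31 = 245.99 m^2


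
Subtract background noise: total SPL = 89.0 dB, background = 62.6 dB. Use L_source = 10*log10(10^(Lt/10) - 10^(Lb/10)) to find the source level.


10^(89.0/10) = 7.94328e+08
10^(62.6/10) = 1.8197e+06
Difference = 7.94328e+08 - 1.8197e+06 = 7.92508e+08
L_source = 10*log10(7.92508e+08) = 88.99 dB


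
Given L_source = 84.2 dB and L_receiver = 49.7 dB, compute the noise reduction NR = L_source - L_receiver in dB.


NR = L_source - L_receiver (difference between source and receiving room levels)
NR = 84.2 - 49.7 = 34.5 dB


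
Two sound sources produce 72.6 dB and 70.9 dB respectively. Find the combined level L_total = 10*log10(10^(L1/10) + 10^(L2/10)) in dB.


10^(72.6/10) = 1.8197e+07
10^(70.9/10) = 1.23027e+07
Sum = 1.8197e+07 + 1.23027e+07 = 3.04997e+07
L_total = 10*log10(3.04997e+07) = 74.843 dB


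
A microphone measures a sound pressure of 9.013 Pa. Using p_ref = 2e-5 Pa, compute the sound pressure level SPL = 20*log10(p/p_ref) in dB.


p / p_ref = 9.013 / 2e-5 = 450650
SPL = 20 * log10(450650) = 113.08 dB


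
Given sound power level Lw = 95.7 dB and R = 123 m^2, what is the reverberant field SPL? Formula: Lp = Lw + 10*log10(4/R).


4/R = 4/123 = 0.0325203
Lp = 95.7 + 10*log10(0.0325203) = 80.822 dB


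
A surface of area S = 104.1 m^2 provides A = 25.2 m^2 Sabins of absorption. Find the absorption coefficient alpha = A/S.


Absorption coefficient = absorbed power / incident power
alpha = A / S = 25.2 / 104.1 = 0.24207


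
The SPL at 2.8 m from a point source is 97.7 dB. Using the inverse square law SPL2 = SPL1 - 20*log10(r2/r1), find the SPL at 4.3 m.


r2/r1 = 4.3/2.8 = 1.53571
Correction = 20*log10(1.53571) = 3.72618 dB
SPL2 = 97.7 - 3.72618 = 93.974 dB


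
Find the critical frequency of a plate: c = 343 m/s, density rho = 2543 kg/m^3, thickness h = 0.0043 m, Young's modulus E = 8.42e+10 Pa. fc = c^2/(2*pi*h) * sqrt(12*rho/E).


12*rho/E = 12*2543/8.42e+10 = 3.62423e-07
sqrt(12*rho/E) = sqrt(3.62423e-07) = 0.000602016
c^2/(2*pi*h) = 343^2/(2*pi*0.0043) = 4.35452e+06
fc = 4.35452e+06 * 0.000602016 = 2621.5 Hz


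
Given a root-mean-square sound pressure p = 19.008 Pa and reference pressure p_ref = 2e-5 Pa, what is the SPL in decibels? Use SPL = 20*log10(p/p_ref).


p / p_ref = 19.008 / 2e-5 = 950400
SPL = 20 * log10(950400) = 119.56 dB


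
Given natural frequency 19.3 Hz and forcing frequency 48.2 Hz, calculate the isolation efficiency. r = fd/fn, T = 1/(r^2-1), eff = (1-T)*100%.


r = 48.2 / 19.3 = 2.49741
r^2 - 1 = 2.49741^2 - 1 = 5.23706
T = 1/5.23706 = 0.190947
Efficiency = (1 - 0.190947)*100 = 80.905 %


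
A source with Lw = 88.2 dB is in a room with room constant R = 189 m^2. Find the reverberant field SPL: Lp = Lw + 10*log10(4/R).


4/R = 4/189 = 0.021164
Lp = 88.2 + 10*log10(0.021164) = 71.456 dB


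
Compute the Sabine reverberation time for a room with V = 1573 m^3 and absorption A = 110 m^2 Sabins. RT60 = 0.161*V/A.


RT60 = 0.161 * 1573 / 110 = 2.3023 s


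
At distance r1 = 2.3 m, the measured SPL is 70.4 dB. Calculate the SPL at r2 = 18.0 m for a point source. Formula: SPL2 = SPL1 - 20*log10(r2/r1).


r2/r1 = 18.0/2.3 = 7.82609
Correction = 20*log10(7.82609) = 17.8709 dB
SPL2 = 70.4 - 17.8709 = 52.529 dB


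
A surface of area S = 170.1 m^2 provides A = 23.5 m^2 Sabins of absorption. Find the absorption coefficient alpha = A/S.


Absorption coefficient = absorbed power / incident power
alpha = A / S = 23.5 / 170.1 = 0.13815


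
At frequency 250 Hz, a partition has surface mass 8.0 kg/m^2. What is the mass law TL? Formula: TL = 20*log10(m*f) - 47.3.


m * f = 8.0 * 250 = 2000
20*log10(2000) = 66.0206 dB
TL = 66.0206 - 47.3 = 18.721 dB


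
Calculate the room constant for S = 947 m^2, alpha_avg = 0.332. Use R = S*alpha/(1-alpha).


R = 947 * 0.332 / (1 - 0.332) = 470.66 m^2


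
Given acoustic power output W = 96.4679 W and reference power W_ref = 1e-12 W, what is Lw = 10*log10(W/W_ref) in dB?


W / W_ref = 96.4679 / 1e-12 = 9.64679e+13
Lw = 10 * log10(9.64679e+13) = 139.84 dB


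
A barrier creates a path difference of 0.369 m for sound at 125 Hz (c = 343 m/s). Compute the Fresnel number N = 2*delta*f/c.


N = 2*delta*f/c = 2*delta/lambda, where lambda = c/f
lambda = 343 / 125 = 2.744 m
N = 2 * 0.369 / 2.744 = 0.26895


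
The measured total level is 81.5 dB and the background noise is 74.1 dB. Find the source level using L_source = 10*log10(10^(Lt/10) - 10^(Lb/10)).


10^(81.5/10) = 1.41254e+08
10^(74.1/10) = 2.5704e+07
Difference = 1.41254e+08 - 2.5704e+07 = 1.1555e+08
L_source = 10*log10(1.1555e+08) = 80.628 dB


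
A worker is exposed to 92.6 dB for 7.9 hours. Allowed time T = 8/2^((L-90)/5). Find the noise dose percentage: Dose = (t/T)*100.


T_allowed = 8 / 2^((92.6 - 90)/5) = 5.57897 hr
Dose = 7.9 / 5.57897 * 100 = 141.6 %


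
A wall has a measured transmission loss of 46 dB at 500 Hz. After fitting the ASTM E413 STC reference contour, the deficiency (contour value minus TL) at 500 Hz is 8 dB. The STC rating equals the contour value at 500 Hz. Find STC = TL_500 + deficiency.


By ASTM E413, STC = value of the fitted reference contour at 500 Hz.
Contour value at 500 Hz = TL_500 + deficiency = 46 + 8 = 54
STC = 54


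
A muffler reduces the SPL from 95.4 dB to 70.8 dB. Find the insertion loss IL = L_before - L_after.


Insertion loss = SPL without muffler - SPL with muffler
IL = 95.4 - 70.8 = 24.6 dB


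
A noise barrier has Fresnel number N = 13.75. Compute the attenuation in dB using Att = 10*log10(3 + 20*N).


3 + 20*N = 3 + 20*13.75 = 278
Att = 10*log10(278) = 24.44 dB


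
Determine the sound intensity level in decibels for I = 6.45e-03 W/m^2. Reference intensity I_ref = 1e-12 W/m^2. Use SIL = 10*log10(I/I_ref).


I / I_ref = 6.45e-03 / 1e-12 = 6.45e+09
SIL = 10 * log10(6.45e+09) = 98.096 dB


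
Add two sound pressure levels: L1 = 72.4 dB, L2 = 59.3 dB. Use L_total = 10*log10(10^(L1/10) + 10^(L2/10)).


10^(72.4/10) = 1.7378e+07
10^(59.3/10) = 851138
Sum = 1.7378e+07 + 851138 = 1.82291e+07
L_total = 10*log10(1.82291e+07) = 72.608 dB


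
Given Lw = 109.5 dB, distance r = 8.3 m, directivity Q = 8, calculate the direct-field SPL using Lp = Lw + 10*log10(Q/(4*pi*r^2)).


4*pi*r^2 = 4*pi*8.3^2 = 865.697 m^2
Q / (4*pi*r^2) = 8 / 865.697 = 0.00924111
Lp = 109.5 + 10*log10(0.00924111) = 89.157 dB


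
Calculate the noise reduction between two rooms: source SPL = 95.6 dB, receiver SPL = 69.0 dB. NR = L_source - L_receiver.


NR = L_source - L_receiver (difference between source and receiving room levels)
NR = 95.6 - 69.0 = 26.6 dB


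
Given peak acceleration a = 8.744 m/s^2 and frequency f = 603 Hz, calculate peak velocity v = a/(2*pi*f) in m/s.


omega = 2*pi*f = 2*pi*603 = 3788.76 rad/s
v = a / omega = 8.744 / 3788.76 = 0.0023079 m/s


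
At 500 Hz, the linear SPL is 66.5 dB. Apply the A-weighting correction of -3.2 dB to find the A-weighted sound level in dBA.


A-weighting table: 500 Hz -> -3.2 dB correction
SPL_A = SPL + correction = 66.5 + (-3.2) = 63.3 dBA


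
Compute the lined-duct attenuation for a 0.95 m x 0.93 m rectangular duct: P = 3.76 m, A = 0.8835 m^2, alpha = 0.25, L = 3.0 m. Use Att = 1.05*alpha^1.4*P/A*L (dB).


alpha^1.4 = 0.25^1.4 = 0.143587
Attenuation rate = 1.05 * alpha^1.4 * P / A
= 1.05 * 0.143587 * 3.76 / 0.8835 = 0.641632 dB/m
Total Att = 0.641632 * 3.0 = 1.9249 dB


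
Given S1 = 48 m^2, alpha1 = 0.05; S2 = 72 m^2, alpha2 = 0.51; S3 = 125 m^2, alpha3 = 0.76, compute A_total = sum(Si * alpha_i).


48 * 0.05 = 2.4
72 * 0.51 = 36.72
125 * 0.76 = 95
A_total = 2.4 + 36.72 + 95 = 134.12 m^2


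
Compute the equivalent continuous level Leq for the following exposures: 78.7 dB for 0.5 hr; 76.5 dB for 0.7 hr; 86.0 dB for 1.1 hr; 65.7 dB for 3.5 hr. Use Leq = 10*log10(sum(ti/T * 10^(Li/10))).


T_total = 0.5 + 0.7 + 1.1 + 3.5 = 5.8 hr
(0.5/5.8) * 10^(78.7/10) = 6.39061e+06
(0.7/5.8) * 10^(76.5/10) = 5.39101e+06
(1.1/5.8) * 10^(86.0/10) = 7.55031e+07
(3.5/5.8) * 10^(65.7/10) = 2.24202e+06
Sum = 6.39061e+06 + 5.39101e+06 + 7.55031e+07 + 2.24202e+06 = 8.95267e+07
Leq = 10*log10(8.95267e+07) = 79.52 dB


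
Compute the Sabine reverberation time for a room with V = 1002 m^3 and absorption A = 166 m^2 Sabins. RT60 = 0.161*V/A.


RT60 = 0.161 * 1002 / 166 = 0.97182 s


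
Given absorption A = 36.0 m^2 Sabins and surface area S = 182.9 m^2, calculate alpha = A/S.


Absorption coefficient = absorbed power / incident power
alpha = A / S = 36.0 / 182.9 = 0.19683


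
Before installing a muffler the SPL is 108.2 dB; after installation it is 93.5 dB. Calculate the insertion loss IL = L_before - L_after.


Insertion loss = SPL without muffler - SPL with muffler
IL = 108.2 - 93.5 = 14.7 dB


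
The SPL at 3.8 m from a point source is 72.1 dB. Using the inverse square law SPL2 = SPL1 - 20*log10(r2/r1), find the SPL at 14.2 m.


r2/r1 = 14.2/3.8 = 3.73684
Correction = 20*log10(3.73684) = 11.4501 dB
SPL2 = 72.1 - 11.4501 = 60.65 dB


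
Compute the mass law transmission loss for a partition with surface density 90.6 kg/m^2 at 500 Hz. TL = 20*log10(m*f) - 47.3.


m * f = 90.6 * 500 = 45300
20*log10(45300) = 93.122 dB
TL = 93.122 - 47.3 = 45.822 dB


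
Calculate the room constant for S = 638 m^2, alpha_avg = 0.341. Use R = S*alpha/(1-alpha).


R = 638 * 0.341 / (1 - 0.341) = 330.13 m^2


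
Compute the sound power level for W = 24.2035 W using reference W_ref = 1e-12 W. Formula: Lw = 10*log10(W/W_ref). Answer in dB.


W / W_ref = 24.2035 / 1e-12 = 2.42035e+13
Lw = 10 * log10(2.42035e+13) = 133.84 dB


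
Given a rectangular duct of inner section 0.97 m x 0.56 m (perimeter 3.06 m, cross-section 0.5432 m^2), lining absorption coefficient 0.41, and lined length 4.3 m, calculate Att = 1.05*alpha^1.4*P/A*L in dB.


alpha^1.4 = 0.41^1.4 = 0.28701
Attenuation rate = 1.05 * alpha^1.4 * P / A
= 1.05 * 0.28701 * 3.06 / 0.5432 = 1.69765 dB/m
Total Att = 1.69765 * 4.3 = 7.2999 dB


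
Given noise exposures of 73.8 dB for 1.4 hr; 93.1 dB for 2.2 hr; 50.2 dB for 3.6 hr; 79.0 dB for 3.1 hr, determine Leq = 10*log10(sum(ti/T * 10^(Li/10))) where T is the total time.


T_total = 1.4 + 2.2 + 3.6 + 3.1 = 10.3 hr
(1.4/10.3) * 10^(73.8/10) = 3.26055e+06
(2.2/10.3) * 10^(93.1/10) = 4.36099e+08
(3.6/10.3) * 10^(50.2/10) = 36598.7
(3.1/10.3) * 10^(79.0/10) = 2.3907e+07
Sum = 3.26055e+06 + 4.36099e+08 + 36598.7 + 2.3907e+07 = 4.63303e+08
Leq = 10*log10(4.63303e+08) = 86.659 dB


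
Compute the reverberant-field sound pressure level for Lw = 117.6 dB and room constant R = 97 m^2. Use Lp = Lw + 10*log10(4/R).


4/R = 4/97 = 0.0412371
Lp = 117.6 + 10*log10(0.0412371) = 103.75 dB


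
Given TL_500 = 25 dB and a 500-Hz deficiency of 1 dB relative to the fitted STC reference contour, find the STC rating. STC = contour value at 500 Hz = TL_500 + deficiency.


By ASTM E413, STC = value of the fitted reference contour at 500 Hz.
Contour value at 500 Hz = TL_500 + deficiency = 25 + 1 = 26
STC = 26


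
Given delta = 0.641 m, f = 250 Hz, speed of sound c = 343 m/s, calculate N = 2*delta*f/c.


N = 2*delta*f/c = 2*delta/lambda, where lambda = c/f
lambda = 343 / 250 = 1.372 m
N = 2 * 0.641 / 1.372 = 0.9344


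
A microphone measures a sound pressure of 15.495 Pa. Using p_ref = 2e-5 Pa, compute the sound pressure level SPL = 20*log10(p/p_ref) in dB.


p / p_ref = 15.495 / 2e-5 = 774750
SPL = 20 * log10(774750) = 117.78 dB


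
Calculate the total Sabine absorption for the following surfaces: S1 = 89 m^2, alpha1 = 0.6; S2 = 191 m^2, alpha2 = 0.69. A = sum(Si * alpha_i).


89 * 0.6 = 53.4
191 * 0.69 = 131.79
A_total = 53.4 + 131.79 = 185.19 m^2


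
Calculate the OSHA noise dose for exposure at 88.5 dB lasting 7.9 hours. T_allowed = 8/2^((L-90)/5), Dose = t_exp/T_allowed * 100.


T_allowed = 8 / 2^((88.5 - 90)/5) = 9.84916 hr
Dose = 7.9 / 9.84916 * 100 = 80.21 %


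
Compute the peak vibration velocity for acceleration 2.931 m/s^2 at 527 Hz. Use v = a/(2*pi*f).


omega = 2*pi*f = 2*pi*527 = 3311.24 rad/s
v = a / omega = 2.931 / 3311.24 = 0.00088517 m/s


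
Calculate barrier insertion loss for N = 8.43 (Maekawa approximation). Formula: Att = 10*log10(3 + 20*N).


3 + 20*N = 3 + 20*8.43 = 171.6
Att = 10*log10(171.6) = 22.345 dB


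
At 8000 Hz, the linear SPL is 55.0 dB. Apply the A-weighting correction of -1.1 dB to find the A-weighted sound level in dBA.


A-weighting table: 8000 Hz -> -1.1 dB correction
SPL_A = SPL + correction = 55.0 + (-1.1) = 53.9 dBA


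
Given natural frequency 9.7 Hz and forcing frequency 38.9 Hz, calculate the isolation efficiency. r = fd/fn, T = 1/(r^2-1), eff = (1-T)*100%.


r = 38.9 / 9.7 = 4.01031
r^2 - 1 = 4.01031^2 - 1 = 15.0826
T = 1/15.0826 = 0.0663016
Efficiency = (1 - 0.0663016)*100 = 93.37 %


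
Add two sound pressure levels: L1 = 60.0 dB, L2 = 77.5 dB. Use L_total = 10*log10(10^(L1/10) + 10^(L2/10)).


10^(60.0/10) = 1e+06
10^(77.5/10) = 5.62341e+07
Sum = 1e+06 + 5.62341e+07 = 5.72341e+07
L_total = 10*log10(5.72341e+07) = 77.577 dB


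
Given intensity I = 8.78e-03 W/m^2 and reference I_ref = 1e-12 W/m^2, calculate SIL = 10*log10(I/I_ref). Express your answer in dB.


I / I_ref = 8.78e-03 / 1e-12 = 8.78e+09
SIL = 10 * log10(8.78e+09) = 99.435 dB


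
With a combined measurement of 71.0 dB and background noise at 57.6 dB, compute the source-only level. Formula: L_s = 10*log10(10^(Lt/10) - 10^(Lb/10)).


10^(71.0/10) = 1.25893e+07
10^(57.6/10) = 575440
Difference = 1.25893e+07 - 575440 = 1.20139e+07
L_source = 10*log10(1.20139e+07) = 70.797 dB


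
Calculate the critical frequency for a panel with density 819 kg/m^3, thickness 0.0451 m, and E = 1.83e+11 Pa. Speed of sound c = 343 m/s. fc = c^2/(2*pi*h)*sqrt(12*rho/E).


12*rho/E = 12*819/1.83e+11 = 5.37049e-08
sqrt(12*rho/E) = sqrt(5.37049e-08) = 0.000231743
c^2/(2*pi*h) = 343^2/(2*pi*0.0451) = 415176
fc = 415176 * 0.000231743 = 96.214 Hz


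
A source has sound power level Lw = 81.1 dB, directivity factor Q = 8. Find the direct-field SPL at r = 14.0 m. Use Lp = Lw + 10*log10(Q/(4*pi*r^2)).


4*pi*r^2 = 4*pi*14.0^2 = 2463.01 m^2
Q / (4*pi*r^2) = 8 / 2463.01 = 0.00324806
Lp = 81.1 + 10*log10(0.00324806) = 56.216 dB


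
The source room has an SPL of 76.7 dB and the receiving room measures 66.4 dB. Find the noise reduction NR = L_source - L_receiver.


NR = L_source - L_receiver (difference between source and receiving room levels)
NR = 76.7 - 66.4 = 10.3 dB


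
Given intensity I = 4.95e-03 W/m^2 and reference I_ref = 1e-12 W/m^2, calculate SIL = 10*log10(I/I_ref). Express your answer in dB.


I / I_ref = 4.95e-03 / 1e-12 = 4.95e+09
SIL = 10 * log10(4.95e+09) = 96.946 dB


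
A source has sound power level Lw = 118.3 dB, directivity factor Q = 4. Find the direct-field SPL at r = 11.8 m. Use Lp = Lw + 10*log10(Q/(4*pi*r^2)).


4*pi*r^2 = 4*pi*11.8^2 = 1749.74 m^2
Q / (4*pi*r^2) = 4 / 1749.74 = 0.00228605
Lp = 118.3 + 10*log10(0.00228605) = 91.891 dB


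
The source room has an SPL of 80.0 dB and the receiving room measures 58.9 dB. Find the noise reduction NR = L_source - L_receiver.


NR = L_source - L_receiver (difference between source and receiving room levels)
NR = 80.0 - 58.9 = 21.1 dB


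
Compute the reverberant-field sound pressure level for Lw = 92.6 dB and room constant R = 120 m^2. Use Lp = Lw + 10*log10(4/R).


4/R = 4/120 = 0.0333333
Lp = 92.6 + 10*log10(0.0333333) = 77.829 dB


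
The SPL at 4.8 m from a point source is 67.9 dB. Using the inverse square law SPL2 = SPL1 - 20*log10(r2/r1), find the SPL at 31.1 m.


r2/r1 = 31.1/4.8 = 6.47917
Correction = 20*log10(6.47917) = 16.2304 dB
SPL2 = 67.9 - 16.2304 = 51.67 dB


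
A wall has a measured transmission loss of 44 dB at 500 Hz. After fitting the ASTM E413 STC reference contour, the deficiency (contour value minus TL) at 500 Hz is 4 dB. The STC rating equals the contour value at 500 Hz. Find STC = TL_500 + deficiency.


By ASTM E413, STC = value of the fitted reference contour at 500 Hz.
Contour value at 500 Hz = TL_500 + deficiency = 44 + 4 = 48
STC = 48


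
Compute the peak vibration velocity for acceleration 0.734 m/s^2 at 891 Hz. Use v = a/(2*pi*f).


omega = 2*pi*f = 2*pi*891 = 5598.32 rad/s
v = a / omega = 0.734 / 5598.32 = 0.00013111 m/s


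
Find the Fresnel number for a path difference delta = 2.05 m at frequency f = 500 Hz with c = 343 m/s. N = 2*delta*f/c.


N = 2*delta*f/c = 2*delta/lambda, where lambda = c/f
lambda = 343 / 500 = 0.686 m
N = 2 * 2.05 / 0.686 = 5.9767


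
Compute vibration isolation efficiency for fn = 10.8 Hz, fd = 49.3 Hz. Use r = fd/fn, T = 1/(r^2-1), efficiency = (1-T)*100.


r = 49.3 / 10.8 = 4.56481
r^2 - 1 = 4.56481^2 - 1 = 19.8375
T = 1/19.8375 = 0.0504096
Efficiency = (1 - 0.0504096)*100 = 94.959 %


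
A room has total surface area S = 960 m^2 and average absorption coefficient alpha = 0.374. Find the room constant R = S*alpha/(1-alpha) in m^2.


R = 960 * 0.374 / (1 - 0.374) = 573.55 m^2


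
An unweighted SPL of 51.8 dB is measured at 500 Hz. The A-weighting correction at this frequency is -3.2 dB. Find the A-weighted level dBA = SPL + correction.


A-weighting table: 500 Hz -> -3.2 dB correction
SPL_A = SPL + correction = 51.8 + (-3.2) = 48.6 dBA


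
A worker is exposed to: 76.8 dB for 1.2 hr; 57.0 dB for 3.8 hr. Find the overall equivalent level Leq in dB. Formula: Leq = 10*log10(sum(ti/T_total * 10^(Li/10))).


T_total = 1.2 + 3.8 = 5.0 hr
(1.2/5.0) * 10^(76.8/10) = 1.14871e+07
(3.8/5.0) * 10^(57.0/10) = 380902
Sum = 1.14871e+07 + 380902 = 1.1868e+07
Leq = 10*log10(1.1868e+07) = 70.744 dB


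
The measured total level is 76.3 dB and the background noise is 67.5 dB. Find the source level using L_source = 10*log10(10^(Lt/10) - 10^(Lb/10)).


10^(76.3/10) = 4.2658e+07
10^(67.5/10) = 5.62341e+06
Difference = 4.2658e+07 - 5.62341e+06 = 3.70346e+07
L_source = 10*log10(3.70346e+07) = 75.686 dB


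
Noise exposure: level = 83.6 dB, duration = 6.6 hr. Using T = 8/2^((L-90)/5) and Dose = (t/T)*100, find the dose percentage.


T_allowed = 8 / 2^((83.6 - 90)/5) = 19.4271 hr
Dose = 6.6 / 19.4271 * 100 = 33.973 %


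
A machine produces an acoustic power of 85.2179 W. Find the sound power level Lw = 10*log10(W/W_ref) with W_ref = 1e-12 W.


W / W_ref = 85.2179 / 1e-12 = 8.52179e+13
Lw = 10 * log10(8.52179e+13) = 139.31 dB


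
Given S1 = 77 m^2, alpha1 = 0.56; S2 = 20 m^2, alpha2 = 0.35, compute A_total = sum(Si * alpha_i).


77 * 0.56 = 43.12
20 * 0.35 = 7
A_total = 43.12 + 7 = 50.12 m^2


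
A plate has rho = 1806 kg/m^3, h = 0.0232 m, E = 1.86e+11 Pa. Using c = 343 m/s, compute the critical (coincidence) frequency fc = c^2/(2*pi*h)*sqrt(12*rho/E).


12*rho/E = 12*1806/1.86e+11 = 1.16516e-07
sqrt(12*rho/E) = sqrt(1.16516e-07) = 0.000341344
c^2/(2*pi*h) = 343^2/(2*pi*0.0232) = 807087
fc = 807087 * 0.000341344 = 275.49 Hz


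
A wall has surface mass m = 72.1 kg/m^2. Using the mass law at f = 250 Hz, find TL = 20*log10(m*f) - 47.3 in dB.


m * f = 72.1 * 250 = 18025
20*log10(18025) = 85.1175 dB
TL = 85.1175 - 47.3 = 37.818 dB


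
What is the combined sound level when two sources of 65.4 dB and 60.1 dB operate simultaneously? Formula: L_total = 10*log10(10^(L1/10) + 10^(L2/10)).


10^(65.4/10) = 3.46737e+06
10^(60.1/10) = 1.02329e+06
Sum = 3.46737e+06 + 1.02329e+06 = 4.49066e+06
L_total = 10*log10(4.49066e+06) = 66.523 dB


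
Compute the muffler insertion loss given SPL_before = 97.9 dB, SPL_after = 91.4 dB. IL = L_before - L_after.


Insertion loss = SPL without muffler - SPL with muffler
IL = 97.9 - 91.4 = 6.5 dB


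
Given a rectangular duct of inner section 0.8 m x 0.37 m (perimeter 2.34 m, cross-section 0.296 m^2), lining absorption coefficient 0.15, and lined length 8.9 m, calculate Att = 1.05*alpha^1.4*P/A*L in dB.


alpha^1.4 = 0.15^1.4 = 0.0702308
Attenuation rate = 1.05 * alpha^1.4 * P / A
= 1.05 * 0.0702308 * 2.34 / 0.296 = 0.582963 dB/m
Total Att = 0.582963 * 8.9 = 5.1884 dB


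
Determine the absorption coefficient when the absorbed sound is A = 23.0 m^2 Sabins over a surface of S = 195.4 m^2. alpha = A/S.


Absorption coefficient = absorbed power / incident power
alpha = A / S = 23.0 / 195.4 = 0.11771


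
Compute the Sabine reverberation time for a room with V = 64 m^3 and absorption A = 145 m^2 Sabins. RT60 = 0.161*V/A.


RT60 = 0.161 * 64 / 145 = 0.071062 s


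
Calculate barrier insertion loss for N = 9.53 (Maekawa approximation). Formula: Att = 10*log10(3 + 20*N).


3 + 20*N = 3 + 20*9.53 = 193.6
Att = 10*log10(193.6) = 22.869 dB


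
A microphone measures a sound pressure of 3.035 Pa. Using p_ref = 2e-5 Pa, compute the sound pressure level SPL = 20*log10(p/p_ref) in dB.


p / p_ref = 3.035 / 2e-5 = 151750
SPL = 20 * log10(151750) = 103.62 dB


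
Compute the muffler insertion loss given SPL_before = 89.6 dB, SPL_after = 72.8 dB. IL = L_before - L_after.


Insertion loss = SPL without muffler - SPL with muffler
IL = 89.6 - 72.8 = 16.8 dB


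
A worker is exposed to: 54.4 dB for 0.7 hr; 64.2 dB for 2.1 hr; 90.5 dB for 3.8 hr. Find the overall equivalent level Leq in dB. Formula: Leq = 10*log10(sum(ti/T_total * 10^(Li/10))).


T_total = 0.7 + 2.1 + 3.8 = 6.6 hr
(0.7/6.6) * 10^(54.4/10) = 29211.5
(2.1/6.6) * 10^(64.2/10) = 836903
(3.8/6.6) * 10^(90.5/10) = 6.46011e+08
Sum = 29211.5 + 836903 + 6.46011e+08 = 6.46877e+08
Leq = 10*log10(6.46877e+08) = 88.108 dB


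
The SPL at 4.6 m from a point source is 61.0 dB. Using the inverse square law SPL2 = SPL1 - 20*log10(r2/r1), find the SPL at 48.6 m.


r2/r1 = 48.6/4.6 = 10.5652
Correction = 20*log10(10.5652) = 20.4776 dB
SPL2 = 61.0 - 20.4776 = 40.522 dB


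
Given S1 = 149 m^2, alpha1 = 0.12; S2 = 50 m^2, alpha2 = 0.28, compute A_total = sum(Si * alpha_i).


149 * 0.12 = 17.88
50 * 0.28 = 14
A_total = 17.88 + 14 = 31.88 m^2


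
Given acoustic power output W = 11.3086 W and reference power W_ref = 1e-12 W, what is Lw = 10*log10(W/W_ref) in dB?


W / W_ref = 11.3086 / 1e-12 = 1.13086e+13
Lw = 10 * log10(1.13086e+13) = 130.53 dB


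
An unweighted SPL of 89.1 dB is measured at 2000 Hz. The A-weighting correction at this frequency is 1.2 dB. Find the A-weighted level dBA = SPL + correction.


A-weighting table: 2000 Hz -> 1.2 dB correction
SPL_A = SPL + correction = 89.1 + (1.2) = 90.3 dBA


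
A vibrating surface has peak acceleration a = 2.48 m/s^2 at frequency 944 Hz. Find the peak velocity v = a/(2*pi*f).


omega = 2*pi*f = 2*pi*944 = 5931.33 rad/s
v = a / omega = 2.48 / 5931.33 = 0.00041812 m/s


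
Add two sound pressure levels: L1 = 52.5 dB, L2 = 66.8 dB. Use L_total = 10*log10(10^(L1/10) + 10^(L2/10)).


10^(52.5/10) = 177828
10^(66.8/10) = 4.7863e+06
Sum = 177828 + 4.7863e+06 = 4.96413e+06
L_total = 10*log10(4.96413e+06) = 66.958 dB


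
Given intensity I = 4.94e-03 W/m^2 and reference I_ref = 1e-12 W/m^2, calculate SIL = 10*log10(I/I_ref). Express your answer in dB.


I / I_ref = 4.94e-03 / 1e-12 = 4.94e+09
SIL = 10 * log10(4.94e+09) = 96.937 dB


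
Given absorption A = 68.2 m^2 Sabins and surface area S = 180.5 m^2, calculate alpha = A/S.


Absorption coefficient = absorbed power / incident power
alpha = A / S = 68.2 / 180.5 = 0.37784


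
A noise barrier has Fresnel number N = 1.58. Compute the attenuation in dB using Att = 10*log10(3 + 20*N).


3 + 20*N = 3 + 20*1.58 = 34.6
Att = 10*log10(34.6) = 15.391 dB


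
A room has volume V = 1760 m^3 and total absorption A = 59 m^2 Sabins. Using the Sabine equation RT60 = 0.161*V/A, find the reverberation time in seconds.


RT60 = 0.161 * 1760 / 59 = 4.8027 s


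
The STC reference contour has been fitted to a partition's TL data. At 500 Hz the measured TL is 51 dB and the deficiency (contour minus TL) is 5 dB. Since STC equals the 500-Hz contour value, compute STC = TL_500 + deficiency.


By ASTM E413, STC = value of the fitted reference contour at 500 Hz.
Contour value at 500 Hz = TL_500 + deficiency = 51 + 5 = 56
STC = 56


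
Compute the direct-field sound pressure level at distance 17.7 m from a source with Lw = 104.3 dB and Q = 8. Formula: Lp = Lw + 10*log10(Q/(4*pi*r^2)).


4*pi*r^2 = 4*pi*17.7^2 = 3936.92 m^2
Q / (4*pi*r^2) = 8 / 3936.92 = 0.00203205
Lp = 104.3 + 10*log10(0.00203205) = 77.379 dB


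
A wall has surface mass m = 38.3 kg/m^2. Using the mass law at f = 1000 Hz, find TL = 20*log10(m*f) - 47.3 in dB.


m * f = 38.3 * 1000 = 38300
20*log10(38300) = 91.664 dB
TL = 91.664 - 47.3 = 44.364 dB


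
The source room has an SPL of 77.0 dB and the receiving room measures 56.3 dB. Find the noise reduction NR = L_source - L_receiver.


NR = L_source - L_receiver (difference between source and receiving room levels)
NR = 77.0 - 56.3 = 20.7 dB


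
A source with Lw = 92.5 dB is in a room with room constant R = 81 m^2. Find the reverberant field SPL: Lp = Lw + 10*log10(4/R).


4/R = 4/81 = 0.0493827
Lp = 92.5 + 10*log10(0.0493827) = 79.436 dB


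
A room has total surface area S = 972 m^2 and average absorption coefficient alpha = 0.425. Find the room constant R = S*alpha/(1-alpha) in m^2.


R = 972 * 0.425 / (1 - 0.425) = 718.43 m^2


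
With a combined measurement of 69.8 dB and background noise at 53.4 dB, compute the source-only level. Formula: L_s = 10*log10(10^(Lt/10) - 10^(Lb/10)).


10^(69.8/10) = 9.54993e+06
10^(53.4/10) = 218776
Difference = 9.54993e+06 - 218776 = 9.33115e+06
L_source = 10*log10(9.33115e+06) = 69.699 dB


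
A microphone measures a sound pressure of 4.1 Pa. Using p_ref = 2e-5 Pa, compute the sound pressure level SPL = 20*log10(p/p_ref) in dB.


p / p_ref = 4.1 / 2e-5 = 205000
SPL = 20 * log10(205000) = 106.24 dB


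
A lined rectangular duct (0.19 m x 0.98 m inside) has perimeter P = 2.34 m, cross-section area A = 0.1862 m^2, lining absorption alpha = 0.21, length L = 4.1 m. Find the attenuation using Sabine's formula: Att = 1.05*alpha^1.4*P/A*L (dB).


alpha^1.4 = 0.21^1.4 = 0.112488
Attenuation rate = 1.05 * alpha^1.4 * P / A
= 1.05 * 0.112488 * 2.34 / 0.1862 = 1.48433 dB/m
Total Att = 1.48433 * 4.1 = 6.0858 dB


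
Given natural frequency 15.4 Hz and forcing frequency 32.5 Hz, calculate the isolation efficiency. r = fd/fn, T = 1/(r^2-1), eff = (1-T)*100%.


r = 32.5 / 15.4 = 2.11039
r^2 - 1 = 2.11039^2 - 1 = 3.45375
T = 1/3.45375 = 0.28954
Efficiency = (1 - 0.28954)*100 = 71.046 %


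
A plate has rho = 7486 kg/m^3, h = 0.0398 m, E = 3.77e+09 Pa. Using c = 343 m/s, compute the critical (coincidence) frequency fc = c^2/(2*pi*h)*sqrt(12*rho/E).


12*rho/E = 12*7486/3.77e+09 = 2.38281e-05
sqrt(12*rho/E) = sqrt(2.38281e-05) = 0.0048814
c^2/(2*pi*h) = 343^2/(2*pi*0.0398) = 470463
fc = 470463 * 0.0048814 = 2296.5 Hz


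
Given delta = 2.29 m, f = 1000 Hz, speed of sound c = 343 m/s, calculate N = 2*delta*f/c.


N = 2*delta*f/c = 2*delta/lambda, where lambda = c/f
lambda = 343 / 1000 = 0.343 m
N = 2 * 2.29 / 0.343 = 13.353
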